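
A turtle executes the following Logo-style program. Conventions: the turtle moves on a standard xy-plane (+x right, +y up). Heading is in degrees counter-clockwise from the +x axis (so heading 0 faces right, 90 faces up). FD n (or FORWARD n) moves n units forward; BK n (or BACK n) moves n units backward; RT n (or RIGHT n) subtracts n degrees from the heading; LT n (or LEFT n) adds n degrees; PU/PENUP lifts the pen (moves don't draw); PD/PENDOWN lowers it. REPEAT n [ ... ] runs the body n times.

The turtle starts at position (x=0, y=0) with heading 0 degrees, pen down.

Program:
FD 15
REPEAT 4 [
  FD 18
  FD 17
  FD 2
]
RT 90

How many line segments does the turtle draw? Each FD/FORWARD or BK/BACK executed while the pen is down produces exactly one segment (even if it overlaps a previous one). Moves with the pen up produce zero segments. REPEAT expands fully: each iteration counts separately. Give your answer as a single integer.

Answer: 13

Derivation:
Executing turtle program step by step:
Start: pos=(0,0), heading=0, pen down
FD 15: (0,0) -> (15,0) [heading=0, draw]
REPEAT 4 [
  -- iteration 1/4 --
  FD 18: (15,0) -> (33,0) [heading=0, draw]
  FD 17: (33,0) -> (50,0) [heading=0, draw]
  FD 2: (50,0) -> (52,0) [heading=0, draw]
  -- iteration 2/4 --
  FD 18: (52,0) -> (70,0) [heading=0, draw]
  FD 17: (70,0) -> (87,0) [heading=0, draw]
  FD 2: (87,0) -> (89,0) [heading=0, draw]
  -- iteration 3/4 --
  FD 18: (89,0) -> (107,0) [heading=0, draw]
  FD 17: (107,0) -> (124,0) [heading=0, draw]
  FD 2: (124,0) -> (126,0) [heading=0, draw]
  -- iteration 4/4 --
  FD 18: (126,0) -> (144,0) [heading=0, draw]
  FD 17: (144,0) -> (161,0) [heading=0, draw]
  FD 2: (161,0) -> (163,0) [heading=0, draw]
]
RT 90: heading 0 -> 270
Final: pos=(163,0), heading=270, 13 segment(s) drawn
Segments drawn: 13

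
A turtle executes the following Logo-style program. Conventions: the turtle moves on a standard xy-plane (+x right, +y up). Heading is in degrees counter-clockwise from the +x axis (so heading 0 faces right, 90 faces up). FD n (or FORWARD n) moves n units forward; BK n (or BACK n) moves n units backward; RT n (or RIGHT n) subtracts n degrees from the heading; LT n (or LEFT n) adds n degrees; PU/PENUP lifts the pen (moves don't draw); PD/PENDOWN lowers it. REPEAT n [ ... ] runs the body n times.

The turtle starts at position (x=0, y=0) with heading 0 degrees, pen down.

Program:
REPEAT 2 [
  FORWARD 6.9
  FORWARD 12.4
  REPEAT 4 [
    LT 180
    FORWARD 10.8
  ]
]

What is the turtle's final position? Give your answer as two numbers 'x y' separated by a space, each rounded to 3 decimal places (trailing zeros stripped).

Answer: 38.6 0

Derivation:
Executing turtle program step by step:
Start: pos=(0,0), heading=0, pen down
REPEAT 2 [
  -- iteration 1/2 --
  FD 6.9: (0,0) -> (6.9,0) [heading=0, draw]
  FD 12.4: (6.9,0) -> (19.3,0) [heading=0, draw]
  REPEAT 4 [
    -- iteration 1/4 --
    LT 180: heading 0 -> 180
    FD 10.8: (19.3,0) -> (8.5,0) [heading=180, draw]
    -- iteration 2/4 --
    LT 180: heading 180 -> 0
    FD 10.8: (8.5,0) -> (19.3,0) [heading=0, draw]
    -- iteration 3/4 --
    LT 180: heading 0 -> 180
    FD 10.8: (19.3,0) -> (8.5,0) [heading=180, draw]
    -- iteration 4/4 --
    LT 180: heading 180 -> 0
    FD 10.8: (8.5,0) -> (19.3,0) [heading=0, draw]
  ]
  -- iteration 2/2 --
  FD 6.9: (19.3,0) -> (26.2,0) [heading=0, draw]
  FD 12.4: (26.2,0) -> (38.6,0) [heading=0, draw]
  REPEAT 4 [
    -- iteration 1/4 --
    LT 180: heading 0 -> 180
    FD 10.8: (38.6,0) -> (27.8,0) [heading=180, draw]
    -- iteration 2/4 --
    LT 180: heading 180 -> 0
    FD 10.8: (27.8,0) -> (38.6,0) [heading=0, draw]
    -- iteration 3/4 --
    LT 180: heading 0 -> 180
    FD 10.8: (38.6,0) -> (27.8,0) [heading=180, draw]
    -- iteration 4/4 --
    LT 180: heading 180 -> 0
    FD 10.8: (27.8,0) -> (38.6,0) [heading=0, draw]
  ]
]
Final: pos=(38.6,0), heading=0, 12 segment(s) drawn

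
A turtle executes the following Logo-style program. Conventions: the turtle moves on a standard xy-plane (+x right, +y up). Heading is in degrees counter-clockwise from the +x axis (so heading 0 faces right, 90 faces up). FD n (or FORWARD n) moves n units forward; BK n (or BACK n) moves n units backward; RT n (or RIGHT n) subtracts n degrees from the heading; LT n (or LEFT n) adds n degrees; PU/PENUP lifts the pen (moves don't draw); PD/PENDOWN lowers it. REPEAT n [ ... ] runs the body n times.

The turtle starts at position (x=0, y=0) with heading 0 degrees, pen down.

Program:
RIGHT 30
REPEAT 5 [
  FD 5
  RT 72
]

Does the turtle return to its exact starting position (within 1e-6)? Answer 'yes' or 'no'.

Answer: yes

Derivation:
Executing turtle program step by step:
Start: pos=(0,0), heading=0, pen down
RT 30: heading 0 -> 330
REPEAT 5 [
  -- iteration 1/5 --
  FD 5: (0,0) -> (4.33,-2.5) [heading=330, draw]
  RT 72: heading 330 -> 258
  -- iteration 2/5 --
  FD 5: (4.33,-2.5) -> (3.291,-7.391) [heading=258, draw]
  RT 72: heading 258 -> 186
  -- iteration 3/5 --
  FD 5: (3.291,-7.391) -> (-1.682,-7.913) [heading=186, draw]
  RT 72: heading 186 -> 114
  -- iteration 4/5 --
  FD 5: (-1.682,-7.913) -> (-3.716,-3.346) [heading=114, draw]
  RT 72: heading 114 -> 42
  -- iteration 5/5 --
  FD 5: (-3.716,-3.346) -> (0,0) [heading=42, draw]
  RT 72: heading 42 -> 330
]
Final: pos=(0,0), heading=330, 5 segment(s) drawn

Start position: (0, 0)
Final position: (0, 0)
Distance = 0; < 1e-6 -> CLOSED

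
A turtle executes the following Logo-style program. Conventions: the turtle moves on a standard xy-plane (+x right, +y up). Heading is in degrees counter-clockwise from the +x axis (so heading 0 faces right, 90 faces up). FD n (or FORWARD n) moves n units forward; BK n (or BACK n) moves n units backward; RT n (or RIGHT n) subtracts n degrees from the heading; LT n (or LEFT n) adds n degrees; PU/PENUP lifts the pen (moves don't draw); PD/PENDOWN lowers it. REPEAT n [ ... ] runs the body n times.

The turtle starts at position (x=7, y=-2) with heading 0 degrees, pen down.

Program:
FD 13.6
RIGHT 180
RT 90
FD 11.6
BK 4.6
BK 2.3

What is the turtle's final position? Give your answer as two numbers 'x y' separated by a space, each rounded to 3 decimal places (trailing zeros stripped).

Answer: 20.6 2.7

Derivation:
Executing turtle program step by step:
Start: pos=(7,-2), heading=0, pen down
FD 13.6: (7,-2) -> (20.6,-2) [heading=0, draw]
RT 180: heading 0 -> 180
RT 90: heading 180 -> 90
FD 11.6: (20.6,-2) -> (20.6,9.6) [heading=90, draw]
BK 4.6: (20.6,9.6) -> (20.6,5) [heading=90, draw]
BK 2.3: (20.6,5) -> (20.6,2.7) [heading=90, draw]
Final: pos=(20.6,2.7), heading=90, 4 segment(s) drawn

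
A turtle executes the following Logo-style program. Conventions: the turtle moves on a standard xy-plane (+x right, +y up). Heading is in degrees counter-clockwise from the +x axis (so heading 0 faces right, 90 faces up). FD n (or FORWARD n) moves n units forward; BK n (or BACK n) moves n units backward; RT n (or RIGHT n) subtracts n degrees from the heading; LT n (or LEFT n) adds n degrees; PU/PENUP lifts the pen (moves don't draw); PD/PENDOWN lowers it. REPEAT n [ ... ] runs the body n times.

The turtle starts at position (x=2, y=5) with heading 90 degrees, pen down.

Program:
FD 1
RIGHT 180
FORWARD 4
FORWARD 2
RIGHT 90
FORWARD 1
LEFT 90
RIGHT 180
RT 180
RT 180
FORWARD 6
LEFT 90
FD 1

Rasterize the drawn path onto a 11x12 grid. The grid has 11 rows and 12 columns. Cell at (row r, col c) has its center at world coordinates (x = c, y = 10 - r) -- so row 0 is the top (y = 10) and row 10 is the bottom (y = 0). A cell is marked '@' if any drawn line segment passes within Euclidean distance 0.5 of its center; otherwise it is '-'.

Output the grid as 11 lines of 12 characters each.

Answer: ------------
------------
------------
------------
@@@---------
-@@---------
-@@---------
-@@---------
-@@---------
-@@---------
-@@---------

Derivation:
Segment 0: (2,5) -> (2,6)
Segment 1: (2,6) -> (2,2)
Segment 2: (2,2) -> (2,0)
Segment 3: (2,0) -> (1,-0)
Segment 4: (1,-0) -> (1,6)
Segment 5: (1,6) -> (-0,6)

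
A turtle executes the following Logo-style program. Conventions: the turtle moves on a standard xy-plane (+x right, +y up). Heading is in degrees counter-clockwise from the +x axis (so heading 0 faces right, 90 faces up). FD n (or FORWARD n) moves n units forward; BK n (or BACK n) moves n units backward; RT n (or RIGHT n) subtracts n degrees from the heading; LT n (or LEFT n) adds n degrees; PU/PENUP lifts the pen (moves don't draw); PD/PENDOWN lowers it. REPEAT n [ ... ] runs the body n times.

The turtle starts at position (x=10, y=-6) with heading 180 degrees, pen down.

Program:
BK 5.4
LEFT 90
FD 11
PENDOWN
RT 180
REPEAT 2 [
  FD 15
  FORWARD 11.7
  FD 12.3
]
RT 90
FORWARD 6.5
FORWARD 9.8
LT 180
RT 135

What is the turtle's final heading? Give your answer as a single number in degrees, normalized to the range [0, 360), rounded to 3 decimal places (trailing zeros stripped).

Executing turtle program step by step:
Start: pos=(10,-6), heading=180, pen down
BK 5.4: (10,-6) -> (15.4,-6) [heading=180, draw]
LT 90: heading 180 -> 270
FD 11: (15.4,-6) -> (15.4,-17) [heading=270, draw]
PD: pen down
RT 180: heading 270 -> 90
REPEAT 2 [
  -- iteration 1/2 --
  FD 15: (15.4,-17) -> (15.4,-2) [heading=90, draw]
  FD 11.7: (15.4,-2) -> (15.4,9.7) [heading=90, draw]
  FD 12.3: (15.4,9.7) -> (15.4,22) [heading=90, draw]
  -- iteration 2/2 --
  FD 15: (15.4,22) -> (15.4,37) [heading=90, draw]
  FD 11.7: (15.4,37) -> (15.4,48.7) [heading=90, draw]
  FD 12.3: (15.4,48.7) -> (15.4,61) [heading=90, draw]
]
RT 90: heading 90 -> 0
FD 6.5: (15.4,61) -> (21.9,61) [heading=0, draw]
FD 9.8: (21.9,61) -> (31.7,61) [heading=0, draw]
LT 180: heading 0 -> 180
RT 135: heading 180 -> 45
Final: pos=(31.7,61), heading=45, 10 segment(s) drawn

Answer: 45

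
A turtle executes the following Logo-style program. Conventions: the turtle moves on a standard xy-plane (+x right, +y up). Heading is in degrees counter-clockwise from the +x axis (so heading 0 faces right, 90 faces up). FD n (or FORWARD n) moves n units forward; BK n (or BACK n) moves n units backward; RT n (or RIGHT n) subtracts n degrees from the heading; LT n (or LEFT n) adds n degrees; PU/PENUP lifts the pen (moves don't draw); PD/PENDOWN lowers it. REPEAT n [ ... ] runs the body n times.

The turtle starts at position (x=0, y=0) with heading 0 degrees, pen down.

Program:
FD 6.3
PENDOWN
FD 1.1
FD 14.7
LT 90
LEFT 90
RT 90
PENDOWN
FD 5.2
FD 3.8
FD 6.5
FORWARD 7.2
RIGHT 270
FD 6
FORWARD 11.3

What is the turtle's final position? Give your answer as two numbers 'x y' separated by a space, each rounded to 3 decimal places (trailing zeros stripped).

Executing turtle program step by step:
Start: pos=(0,0), heading=0, pen down
FD 6.3: (0,0) -> (6.3,0) [heading=0, draw]
PD: pen down
FD 1.1: (6.3,0) -> (7.4,0) [heading=0, draw]
FD 14.7: (7.4,0) -> (22.1,0) [heading=0, draw]
LT 90: heading 0 -> 90
LT 90: heading 90 -> 180
RT 90: heading 180 -> 90
PD: pen down
FD 5.2: (22.1,0) -> (22.1,5.2) [heading=90, draw]
FD 3.8: (22.1,5.2) -> (22.1,9) [heading=90, draw]
FD 6.5: (22.1,9) -> (22.1,15.5) [heading=90, draw]
FD 7.2: (22.1,15.5) -> (22.1,22.7) [heading=90, draw]
RT 270: heading 90 -> 180
FD 6: (22.1,22.7) -> (16.1,22.7) [heading=180, draw]
FD 11.3: (16.1,22.7) -> (4.8,22.7) [heading=180, draw]
Final: pos=(4.8,22.7), heading=180, 9 segment(s) drawn

Answer: 4.8 22.7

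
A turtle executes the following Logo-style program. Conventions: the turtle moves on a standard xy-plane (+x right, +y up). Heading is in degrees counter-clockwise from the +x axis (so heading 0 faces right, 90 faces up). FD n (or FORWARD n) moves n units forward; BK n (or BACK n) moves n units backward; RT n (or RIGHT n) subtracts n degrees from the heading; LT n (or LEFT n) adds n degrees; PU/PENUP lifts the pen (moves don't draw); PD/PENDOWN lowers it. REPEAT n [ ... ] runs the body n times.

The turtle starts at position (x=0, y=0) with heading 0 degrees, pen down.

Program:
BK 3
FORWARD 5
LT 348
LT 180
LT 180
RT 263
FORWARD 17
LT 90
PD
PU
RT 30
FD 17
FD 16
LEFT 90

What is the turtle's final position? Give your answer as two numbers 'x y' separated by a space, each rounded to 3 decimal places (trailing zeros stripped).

Executing turtle program step by step:
Start: pos=(0,0), heading=0, pen down
BK 3: (0,0) -> (-3,0) [heading=0, draw]
FD 5: (-3,0) -> (2,0) [heading=0, draw]
LT 348: heading 0 -> 348
LT 180: heading 348 -> 168
LT 180: heading 168 -> 348
RT 263: heading 348 -> 85
FD 17: (2,0) -> (3.482,16.935) [heading=85, draw]
LT 90: heading 85 -> 175
PD: pen down
PU: pen up
RT 30: heading 175 -> 145
FD 17: (3.482,16.935) -> (-10.444,26.686) [heading=145, move]
FD 16: (-10.444,26.686) -> (-23.55,35.863) [heading=145, move]
LT 90: heading 145 -> 235
Final: pos=(-23.55,35.863), heading=235, 3 segment(s) drawn

Answer: -23.55 35.863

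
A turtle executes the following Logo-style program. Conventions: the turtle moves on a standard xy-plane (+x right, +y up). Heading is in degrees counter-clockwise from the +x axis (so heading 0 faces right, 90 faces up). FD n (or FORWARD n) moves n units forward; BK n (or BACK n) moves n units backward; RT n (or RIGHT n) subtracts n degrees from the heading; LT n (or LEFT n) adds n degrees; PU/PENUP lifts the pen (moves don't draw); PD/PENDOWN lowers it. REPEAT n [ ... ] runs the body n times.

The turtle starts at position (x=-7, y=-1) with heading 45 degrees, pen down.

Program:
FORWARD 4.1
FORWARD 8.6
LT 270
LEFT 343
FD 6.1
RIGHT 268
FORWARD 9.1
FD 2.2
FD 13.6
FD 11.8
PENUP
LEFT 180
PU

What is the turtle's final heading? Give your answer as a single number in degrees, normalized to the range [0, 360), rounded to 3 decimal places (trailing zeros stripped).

Executing turtle program step by step:
Start: pos=(-7,-1), heading=45, pen down
FD 4.1: (-7,-1) -> (-4.101,1.899) [heading=45, draw]
FD 8.6: (-4.101,1.899) -> (1.98,7.98) [heading=45, draw]
LT 270: heading 45 -> 315
LT 343: heading 315 -> 298
FD 6.1: (1.98,7.98) -> (4.844,2.594) [heading=298, draw]
RT 268: heading 298 -> 30
FD 9.1: (4.844,2.594) -> (12.725,7.144) [heading=30, draw]
FD 2.2: (12.725,7.144) -> (14.63,8.244) [heading=30, draw]
FD 13.6: (14.63,8.244) -> (26.408,15.044) [heading=30, draw]
FD 11.8: (26.408,15.044) -> (36.627,20.944) [heading=30, draw]
PU: pen up
LT 180: heading 30 -> 210
PU: pen up
Final: pos=(36.627,20.944), heading=210, 7 segment(s) drawn

Answer: 210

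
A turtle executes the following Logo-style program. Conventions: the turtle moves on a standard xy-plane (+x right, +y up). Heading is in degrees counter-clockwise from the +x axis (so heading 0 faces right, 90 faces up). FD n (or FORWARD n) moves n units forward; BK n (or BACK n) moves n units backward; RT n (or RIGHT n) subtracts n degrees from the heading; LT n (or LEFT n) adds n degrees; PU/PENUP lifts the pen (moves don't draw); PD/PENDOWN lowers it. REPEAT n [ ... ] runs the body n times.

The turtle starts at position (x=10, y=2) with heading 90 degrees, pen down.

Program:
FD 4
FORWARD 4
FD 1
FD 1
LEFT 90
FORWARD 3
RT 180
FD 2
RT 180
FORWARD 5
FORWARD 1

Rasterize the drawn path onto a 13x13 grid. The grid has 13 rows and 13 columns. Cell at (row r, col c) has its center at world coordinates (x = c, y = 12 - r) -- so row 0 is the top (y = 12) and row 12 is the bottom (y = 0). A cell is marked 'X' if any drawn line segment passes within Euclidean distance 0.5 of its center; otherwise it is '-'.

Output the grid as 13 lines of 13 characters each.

Answer: ---XXXXXXXX--
----------X--
----------X--
----------X--
----------X--
----------X--
----------X--
----------X--
----------X--
----------X--
----------X--
-------------
-------------

Derivation:
Segment 0: (10,2) -> (10,6)
Segment 1: (10,6) -> (10,10)
Segment 2: (10,10) -> (10,11)
Segment 3: (10,11) -> (10,12)
Segment 4: (10,12) -> (7,12)
Segment 5: (7,12) -> (9,12)
Segment 6: (9,12) -> (4,12)
Segment 7: (4,12) -> (3,12)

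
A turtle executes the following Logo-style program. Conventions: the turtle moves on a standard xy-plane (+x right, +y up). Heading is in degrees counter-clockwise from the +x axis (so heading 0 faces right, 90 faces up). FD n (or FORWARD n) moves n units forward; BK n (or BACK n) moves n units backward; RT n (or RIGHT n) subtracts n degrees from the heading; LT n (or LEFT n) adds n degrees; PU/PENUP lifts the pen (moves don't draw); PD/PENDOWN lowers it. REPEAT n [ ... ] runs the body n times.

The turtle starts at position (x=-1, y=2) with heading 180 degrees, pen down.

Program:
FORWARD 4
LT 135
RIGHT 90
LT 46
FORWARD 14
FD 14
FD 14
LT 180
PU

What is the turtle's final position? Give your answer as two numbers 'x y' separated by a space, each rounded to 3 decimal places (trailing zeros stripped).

Answer: -4.267 -39.994

Derivation:
Executing turtle program step by step:
Start: pos=(-1,2), heading=180, pen down
FD 4: (-1,2) -> (-5,2) [heading=180, draw]
LT 135: heading 180 -> 315
RT 90: heading 315 -> 225
LT 46: heading 225 -> 271
FD 14: (-5,2) -> (-4.756,-11.998) [heading=271, draw]
FD 14: (-4.756,-11.998) -> (-4.511,-25.996) [heading=271, draw]
FD 14: (-4.511,-25.996) -> (-4.267,-39.994) [heading=271, draw]
LT 180: heading 271 -> 91
PU: pen up
Final: pos=(-4.267,-39.994), heading=91, 4 segment(s) drawn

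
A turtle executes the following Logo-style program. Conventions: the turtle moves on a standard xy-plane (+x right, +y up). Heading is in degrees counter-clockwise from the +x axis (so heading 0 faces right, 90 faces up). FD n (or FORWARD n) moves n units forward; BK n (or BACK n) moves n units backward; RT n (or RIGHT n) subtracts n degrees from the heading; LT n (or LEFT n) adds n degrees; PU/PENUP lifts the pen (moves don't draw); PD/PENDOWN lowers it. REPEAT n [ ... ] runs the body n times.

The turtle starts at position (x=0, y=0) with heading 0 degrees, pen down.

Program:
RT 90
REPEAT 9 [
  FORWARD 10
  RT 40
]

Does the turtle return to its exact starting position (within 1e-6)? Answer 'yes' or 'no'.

Answer: yes

Derivation:
Executing turtle program step by step:
Start: pos=(0,0), heading=0, pen down
RT 90: heading 0 -> 270
REPEAT 9 [
  -- iteration 1/9 --
  FD 10: (0,0) -> (0,-10) [heading=270, draw]
  RT 40: heading 270 -> 230
  -- iteration 2/9 --
  FD 10: (0,-10) -> (-6.428,-17.66) [heading=230, draw]
  RT 40: heading 230 -> 190
  -- iteration 3/9 --
  FD 10: (-6.428,-17.66) -> (-16.276,-19.397) [heading=190, draw]
  RT 40: heading 190 -> 150
  -- iteration 4/9 --
  FD 10: (-16.276,-19.397) -> (-24.936,-14.397) [heading=150, draw]
  RT 40: heading 150 -> 110
  -- iteration 5/9 --
  FD 10: (-24.936,-14.397) -> (-28.356,-5) [heading=110, draw]
  RT 40: heading 110 -> 70
  -- iteration 6/9 --
  FD 10: (-28.356,-5) -> (-24.936,4.397) [heading=70, draw]
  RT 40: heading 70 -> 30
  -- iteration 7/9 --
  FD 10: (-24.936,4.397) -> (-16.276,9.397) [heading=30, draw]
  RT 40: heading 30 -> 350
  -- iteration 8/9 --
  FD 10: (-16.276,9.397) -> (-6.428,7.66) [heading=350, draw]
  RT 40: heading 350 -> 310
  -- iteration 9/9 --
  FD 10: (-6.428,7.66) -> (0,0) [heading=310, draw]
  RT 40: heading 310 -> 270
]
Final: pos=(0,0), heading=270, 9 segment(s) drawn

Start position: (0, 0)
Final position: (0, 0)
Distance = 0; < 1e-6 -> CLOSED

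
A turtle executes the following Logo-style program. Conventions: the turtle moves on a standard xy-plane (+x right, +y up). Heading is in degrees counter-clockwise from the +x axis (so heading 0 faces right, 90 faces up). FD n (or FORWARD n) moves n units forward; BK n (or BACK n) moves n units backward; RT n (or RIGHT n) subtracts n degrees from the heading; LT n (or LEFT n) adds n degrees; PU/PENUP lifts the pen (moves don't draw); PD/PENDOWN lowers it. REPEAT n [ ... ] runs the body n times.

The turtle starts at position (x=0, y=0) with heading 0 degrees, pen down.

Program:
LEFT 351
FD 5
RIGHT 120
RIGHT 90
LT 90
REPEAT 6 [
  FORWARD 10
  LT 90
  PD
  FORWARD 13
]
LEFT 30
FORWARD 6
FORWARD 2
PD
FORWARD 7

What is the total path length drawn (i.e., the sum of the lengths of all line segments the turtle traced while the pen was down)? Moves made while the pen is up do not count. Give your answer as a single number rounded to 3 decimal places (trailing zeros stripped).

Answer: 158

Derivation:
Executing turtle program step by step:
Start: pos=(0,0), heading=0, pen down
LT 351: heading 0 -> 351
FD 5: (0,0) -> (4.938,-0.782) [heading=351, draw]
RT 120: heading 351 -> 231
RT 90: heading 231 -> 141
LT 90: heading 141 -> 231
REPEAT 6 [
  -- iteration 1/6 --
  FD 10: (4.938,-0.782) -> (-1.355,-8.554) [heading=231, draw]
  LT 90: heading 231 -> 321
  PD: pen down
  FD 13: (-1.355,-8.554) -> (8.748,-16.735) [heading=321, draw]
  -- iteration 2/6 --
  FD 10: (8.748,-16.735) -> (16.52,-23.028) [heading=321, draw]
  LT 90: heading 321 -> 51
  PD: pen down
  FD 13: (16.52,-23.028) -> (24.701,-12.925) [heading=51, draw]
  -- iteration 3/6 --
  FD 10: (24.701,-12.925) -> (30.994,-5.154) [heading=51, draw]
  LT 90: heading 51 -> 141
  PD: pen down
  FD 13: (30.994,-5.154) -> (20.891,3.028) [heading=141, draw]
  -- iteration 4/6 --
  FD 10: (20.891,3.028) -> (13.12,9.321) [heading=141, draw]
  LT 90: heading 141 -> 231
  PD: pen down
  FD 13: (13.12,9.321) -> (4.938,-0.782) [heading=231, draw]
  -- iteration 5/6 --
  FD 10: (4.938,-0.782) -> (-1.355,-8.554) [heading=231, draw]
  LT 90: heading 231 -> 321
  PD: pen down
  FD 13: (-1.355,-8.554) -> (8.748,-16.735) [heading=321, draw]
  -- iteration 6/6 --
  FD 10: (8.748,-16.735) -> (16.52,-23.028) [heading=321, draw]
  LT 90: heading 321 -> 51
  PD: pen down
  FD 13: (16.52,-23.028) -> (24.701,-12.925) [heading=51, draw]
]
LT 30: heading 51 -> 81
FD 6: (24.701,-12.925) -> (25.639,-6.999) [heading=81, draw]
FD 2: (25.639,-6.999) -> (25.952,-5.024) [heading=81, draw]
PD: pen down
FD 7: (25.952,-5.024) -> (27.047,1.89) [heading=81, draw]
Final: pos=(27.047,1.89), heading=81, 16 segment(s) drawn

Segment lengths:
  seg 1: (0,0) -> (4.938,-0.782), length = 5
  seg 2: (4.938,-0.782) -> (-1.355,-8.554), length = 10
  seg 3: (-1.355,-8.554) -> (8.748,-16.735), length = 13
  seg 4: (8.748,-16.735) -> (16.52,-23.028), length = 10
  seg 5: (16.52,-23.028) -> (24.701,-12.925), length = 13
  seg 6: (24.701,-12.925) -> (30.994,-5.154), length = 10
  seg 7: (30.994,-5.154) -> (20.891,3.028), length = 13
  seg 8: (20.891,3.028) -> (13.12,9.321), length = 10
  seg 9: (13.12,9.321) -> (4.938,-0.782), length = 13
  seg 10: (4.938,-0.782) -> (-1.355,-8.554), length = 10
  seg 11: (-1.355,-8.554) -> (8.748,-16.735), length = 13
  seg 12: (8.748,-16.735) -> (16.52,-23.028), length = 10
  seg 13: (16.52,-23.028) -> (24.701,-12.925), length = 13
  seg 14: (24.701,-12.925) -> (25.639,-6.999), length = 6
  seg 15: (25.639,-6.999) -> (25.952,-5.024), length = 2
  seg 16: (25.952,-5.024) -> (27.047,1.89), length = 7
Total = 158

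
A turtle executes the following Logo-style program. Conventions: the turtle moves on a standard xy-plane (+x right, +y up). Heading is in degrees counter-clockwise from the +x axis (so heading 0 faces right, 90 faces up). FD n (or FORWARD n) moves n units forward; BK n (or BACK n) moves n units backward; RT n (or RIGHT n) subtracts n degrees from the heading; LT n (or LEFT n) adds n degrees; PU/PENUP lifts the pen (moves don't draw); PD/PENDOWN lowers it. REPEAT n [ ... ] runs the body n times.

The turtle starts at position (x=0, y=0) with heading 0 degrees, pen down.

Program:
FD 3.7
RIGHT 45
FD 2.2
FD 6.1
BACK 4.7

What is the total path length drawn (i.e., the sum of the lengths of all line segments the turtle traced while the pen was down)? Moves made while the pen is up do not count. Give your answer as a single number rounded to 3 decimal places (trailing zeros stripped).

Answer: 16.7

Derivation:
Executing turtle program step by step:
Start: pos=(0,0), heading=0, pen down
FD 3.7: (0,0) -> (3.7,0) [heading=0, draw]
RT 45: heading 0 -> 315
FD 2.2: (3.7,0) -> (5.256,-1.556) [heading=315, draw]
FD 6.1: (5.256,-1.556) -> (9.569,-5.869) [heading=315, draw]
BK 4.7: (9.569,-5.869) -> (6.246,-2.546) [heading=315, draw]
Final: pos=(6.246,-2.546), heading=315, 4 segment(s) drawn

Segment lengths:
  seg 1: (0,0) -> (3.7,0), length = 3.7
  seg 2: (3.7,0) -> (5.256,-1.556), length = 2.2
  seg 3: (5.256,-1.556) -> (9.569,-5.869), length = 6.1
  seg 4: (9.569,-5.869) -> (6.246,-2.546), length = 4.7
Total = 16.7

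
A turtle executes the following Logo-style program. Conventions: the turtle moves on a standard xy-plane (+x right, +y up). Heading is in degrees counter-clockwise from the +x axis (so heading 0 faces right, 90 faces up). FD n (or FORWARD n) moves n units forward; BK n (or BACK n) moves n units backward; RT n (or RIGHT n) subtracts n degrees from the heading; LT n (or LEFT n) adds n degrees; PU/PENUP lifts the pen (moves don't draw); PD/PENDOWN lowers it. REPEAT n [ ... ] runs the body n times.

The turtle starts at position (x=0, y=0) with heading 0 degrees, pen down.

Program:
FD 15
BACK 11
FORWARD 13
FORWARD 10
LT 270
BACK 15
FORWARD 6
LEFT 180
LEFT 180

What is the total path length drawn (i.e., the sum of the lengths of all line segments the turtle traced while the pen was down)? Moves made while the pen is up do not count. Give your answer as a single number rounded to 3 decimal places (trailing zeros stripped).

Executing turtle program step by step:
Start: pos=(0,0), heading=0, pen down
FD 15: (0,0) -> (15,0) [heading=0, draw]
BK 11: (15,0) -> (4,0) [heading=0, draw]
FD 13: (4,0) -> (17,0) [heading=0, draw]
FD 10: (17,0) -> (27,0) [heading=0, draw]
LT 270: heading 0 -> 270
BK 15: (27,0) -> (27,15) [heading=270, draw]
FD 6: (27,15) -> (27,9) [heading=270, draw]
LT 180: heading 270 -> 90
LT 180: heading 90 -> 270
Final: pos=(27,9), heading=270, 6 segment(s) drawn

Segment lengths:
  seg 1: (0,0) -> (15,0), length = 15
  seg 2: (15,0) -> (4,0), length = 11
  seg 3: (4,0) -> (17,0), length = 13
  seg 4: (17,0) -> (27,0), length = 10
  seg 5: (27,0) -> (27,15), length = 15
  seg 6: (27,15) -> (27,9), length = 6
Total = 70

Answer: 70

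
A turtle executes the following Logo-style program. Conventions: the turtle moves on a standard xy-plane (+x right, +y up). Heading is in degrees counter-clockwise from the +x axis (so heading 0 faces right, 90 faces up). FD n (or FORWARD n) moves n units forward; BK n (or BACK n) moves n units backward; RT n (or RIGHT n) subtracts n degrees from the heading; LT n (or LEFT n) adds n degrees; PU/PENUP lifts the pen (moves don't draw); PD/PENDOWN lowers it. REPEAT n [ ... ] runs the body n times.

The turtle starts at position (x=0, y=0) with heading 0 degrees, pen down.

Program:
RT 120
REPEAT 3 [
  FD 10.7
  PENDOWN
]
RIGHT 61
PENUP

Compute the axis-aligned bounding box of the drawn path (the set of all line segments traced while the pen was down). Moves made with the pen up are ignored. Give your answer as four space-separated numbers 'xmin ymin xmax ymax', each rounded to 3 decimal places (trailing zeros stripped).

Executing turtle program step by step:
Start: pos=(0,0), heading=0, pen down
RT 120: heading 0 -> 240
REPEAT 3 [
  -- iteration 1/3 --
  FD 10.7: (0,0) -> (-5.35,-9.266) [heading=240, draw]
  PD: pen down
  -- iteration 2/3 --
  FD 10.7: (-5.35,-9.266) -> (-10.7,-18.533) [heading=240, draw]
  PD: pen down
  -- iteration 3/3 --
  FD 10.7: (-10.7,-18.533) -> (-16.05,-27.799) [heading=240, draw]
  PD: pen down
]
RT 61: heading 240 -> 179
PU: pen up
Final: pos=(-16.05,-27.799), heading=179, 3 segment(s) drawn

Segment endpoints: x in {-16.05, -10.7, -5.35, 0}, y in {-27.799, -18.533, -9.266, 0}
xmin=-16.05, ymin=-27.799, xmax=0, ymax=0

Answer: -16.05 -27.799 0 0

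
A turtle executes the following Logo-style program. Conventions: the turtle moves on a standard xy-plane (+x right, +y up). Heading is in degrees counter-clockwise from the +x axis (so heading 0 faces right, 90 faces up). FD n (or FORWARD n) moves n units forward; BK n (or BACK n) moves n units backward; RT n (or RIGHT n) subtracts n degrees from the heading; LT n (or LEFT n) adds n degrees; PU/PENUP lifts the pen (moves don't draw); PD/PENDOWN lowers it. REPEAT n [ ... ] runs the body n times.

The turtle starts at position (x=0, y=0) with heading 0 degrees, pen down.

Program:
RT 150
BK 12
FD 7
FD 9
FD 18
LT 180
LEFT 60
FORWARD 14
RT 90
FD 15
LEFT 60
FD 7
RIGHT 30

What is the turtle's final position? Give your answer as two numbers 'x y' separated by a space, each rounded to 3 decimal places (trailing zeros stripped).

Answer: -0.553 9.062

Derivation:
Executing turtle program step by step:
Start: pos=(0,0), heading=0, pen down
RT 150: heading 0 -> 210
BK 12: (0,0) -> (10.392,6) [heading=210, draw]
FD 7: (10.392,6) -> (4.33,2.5) [heading=210, draw]
FD 9: (4.33,2.5) -> (-3.464,-2) [heading=210, draw]
FD 18: (-3.464,-2) -> (-19.053,-11) [heading=210, draw]
LT 180: heading 210 -> 30
LT 60: heading 30 -> 90
FD 14: (-19.053,-11) -> (-19.053,3) [heading=90, draw]
RT 90: heading 90 -> 0
FD 15: (-19.053,3) -> (-4.053,3) [heading=0, draw]
LT 60: heading 0 -> 60
FD 7: (-4.053,3) -> (-0.553,9.062) [heading=60, draw]
RT 30: heading 60 -> 30
Final: pos=(-0.553,9.062), heading=30, 7 segment(s) drawn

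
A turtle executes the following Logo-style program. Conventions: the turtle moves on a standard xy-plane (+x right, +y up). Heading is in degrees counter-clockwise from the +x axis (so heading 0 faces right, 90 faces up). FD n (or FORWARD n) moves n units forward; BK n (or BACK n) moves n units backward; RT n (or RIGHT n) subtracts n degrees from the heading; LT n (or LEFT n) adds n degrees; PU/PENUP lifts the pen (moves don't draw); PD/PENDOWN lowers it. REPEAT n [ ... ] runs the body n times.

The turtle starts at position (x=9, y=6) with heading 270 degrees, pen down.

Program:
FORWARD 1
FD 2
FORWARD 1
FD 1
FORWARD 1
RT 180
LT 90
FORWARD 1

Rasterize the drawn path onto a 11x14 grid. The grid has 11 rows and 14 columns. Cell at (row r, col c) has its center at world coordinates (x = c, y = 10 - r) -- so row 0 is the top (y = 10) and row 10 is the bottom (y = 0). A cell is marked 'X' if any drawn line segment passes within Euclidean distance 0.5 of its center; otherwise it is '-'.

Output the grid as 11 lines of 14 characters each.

Segment 0: (9,6) -> (9,5)
Segment 1: (9,5) -> (9,3)
Segment 2: (9,3) -> (9,2)
Segment 3: (9,2) -> (9,1)
Segment 4: (9,1) -> (9,0)
Segment 5: (9,0) -> (8,0)

Answer: --------------
--------------
--------------
--------------
---------X----
---------X----
---------X----
---------X----
---------X----
---------X----
--------XX----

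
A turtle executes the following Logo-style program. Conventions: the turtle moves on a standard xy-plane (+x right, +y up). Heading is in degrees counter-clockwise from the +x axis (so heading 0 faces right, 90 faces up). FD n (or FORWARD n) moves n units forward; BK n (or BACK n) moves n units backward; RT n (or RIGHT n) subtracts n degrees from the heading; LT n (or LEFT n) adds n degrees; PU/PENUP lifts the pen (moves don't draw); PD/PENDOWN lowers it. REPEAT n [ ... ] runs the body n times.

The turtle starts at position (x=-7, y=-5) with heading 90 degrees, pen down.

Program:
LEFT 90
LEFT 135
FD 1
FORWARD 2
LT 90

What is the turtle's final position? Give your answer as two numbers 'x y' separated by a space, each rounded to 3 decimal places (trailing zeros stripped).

Answer: -4.879 -7.121

Derivation:
Executing turtle program step by step:
Start: pos=(-7,-5), heading=90, pen down
LT 90: heading 90 -> 180
LT 135: heading 180 -> 315
FD 1: (-7,-5) -> (-6.293,-5.707) [heading=315, draw]
FD 2: (-6.293,-5.707) -> (-4.879,-7.121) [heading=315, draw]
LT 90: heading 315 -> 45
Final: pos=(-4.879,-7.121), heading=45, 2 segment(s) drawn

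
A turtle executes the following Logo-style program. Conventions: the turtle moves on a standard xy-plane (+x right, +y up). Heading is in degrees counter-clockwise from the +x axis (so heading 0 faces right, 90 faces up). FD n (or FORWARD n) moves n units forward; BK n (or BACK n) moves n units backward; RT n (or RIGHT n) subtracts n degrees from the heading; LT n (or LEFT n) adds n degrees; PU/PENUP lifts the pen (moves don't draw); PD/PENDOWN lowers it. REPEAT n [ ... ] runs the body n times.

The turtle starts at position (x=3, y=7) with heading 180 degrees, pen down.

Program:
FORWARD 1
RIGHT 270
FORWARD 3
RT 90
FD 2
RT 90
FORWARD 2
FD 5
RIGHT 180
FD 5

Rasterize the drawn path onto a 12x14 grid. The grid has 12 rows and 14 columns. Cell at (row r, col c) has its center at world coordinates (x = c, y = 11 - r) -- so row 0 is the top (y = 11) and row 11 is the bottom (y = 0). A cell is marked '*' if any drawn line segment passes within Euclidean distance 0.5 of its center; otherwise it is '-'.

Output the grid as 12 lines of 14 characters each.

Answer: *-------------
*-------------
*-------------
*-------------
*-**----------
*-*-----------
*-*-----------
***-----------
--------------
--------------
--------------
--------------

Derivation:
Segment 0: (3,7) -> (2,7)
Segment 1: (2,7) -> (2,4)
Segment 2: (2,4) -> (0,4)
Segment 3: (0,4) -> (-0,6)
Segment 4: (-0,6) -> (-0,11)
Segment 5: (-0,11) -> (0,6)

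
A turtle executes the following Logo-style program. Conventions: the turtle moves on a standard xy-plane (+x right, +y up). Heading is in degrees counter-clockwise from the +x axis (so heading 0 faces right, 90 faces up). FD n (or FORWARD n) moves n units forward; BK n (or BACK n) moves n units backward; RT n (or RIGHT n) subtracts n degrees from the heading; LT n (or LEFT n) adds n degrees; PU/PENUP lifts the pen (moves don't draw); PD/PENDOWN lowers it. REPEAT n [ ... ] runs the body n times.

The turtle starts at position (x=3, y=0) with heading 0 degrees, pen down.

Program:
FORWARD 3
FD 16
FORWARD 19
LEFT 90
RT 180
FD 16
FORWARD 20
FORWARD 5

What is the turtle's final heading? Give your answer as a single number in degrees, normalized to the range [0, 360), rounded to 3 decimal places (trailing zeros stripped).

Executing turtle program step by step:
Start: pos=(3,0), heading=0, pen down
FD 3: (3,0) -> (6,0) [heading=0, draw]
FD 16: (6,0) -> (22,0) [heading=0, draw]
FD 19: (22,0) -> (41,0) [heading=0, draw]
LT 90: heading 0 -> 90
RT 180: heading 90 -> 270
FD 16: (41,0) -> (41,-16) [heading=270, draw]
FD 20: (41,-16) -> (41,-36) [heading=270, draw]
FD 5: (41,-36) -> (41,-41) [heading=270, draw]
Final: pos=(41,-41), heading=270, 6 segment(s) drawn

Answer: 270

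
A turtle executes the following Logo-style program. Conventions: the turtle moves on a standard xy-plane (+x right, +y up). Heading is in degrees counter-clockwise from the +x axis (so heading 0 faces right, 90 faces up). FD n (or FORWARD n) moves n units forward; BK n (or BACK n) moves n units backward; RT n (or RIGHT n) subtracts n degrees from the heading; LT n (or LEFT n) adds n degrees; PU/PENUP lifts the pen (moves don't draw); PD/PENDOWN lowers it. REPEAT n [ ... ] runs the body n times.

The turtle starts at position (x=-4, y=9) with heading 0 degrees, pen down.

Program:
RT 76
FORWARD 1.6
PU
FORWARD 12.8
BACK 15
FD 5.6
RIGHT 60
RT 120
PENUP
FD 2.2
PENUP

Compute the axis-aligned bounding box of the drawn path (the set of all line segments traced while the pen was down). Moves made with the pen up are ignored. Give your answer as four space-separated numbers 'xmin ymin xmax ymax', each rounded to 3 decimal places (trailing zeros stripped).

Executing turtle program step by step:
Start: pos=(-4,9), heading=0, pen down
RT 76: heading 0 -> 284
FD 1.6: (-4,9) -> (-3.613,7.448) [heading=284, draw]
PU: pen up
FD 12.8: (-3.613,7.448) -> (-0.516,-4.972) [heading=284, move]
BK 15: (-0.516,-4.972) -> (-4.145,9.582) [heading=284, move]
FD 5.6: (-4.145,9.582) -> (-2.79,4.149) [heading=284, move]
RT 60: heading 284 -> 224
RT 120: heading 224 -> 104
PU: pen up
FD 2.2: (-2.79,4.149) -> (-3.323,6.283) [heading=104, move]
PU: pen up
Final: pos=(-3.323,6.283), heading=104, 1 segment(s) drawn

Segment endpoints: x in {-4, -3.613}, y in {7.448, 9}
xmin=-4, ymin=7.448, xmax=-3.613, ymax=9

Answer: -4 7.448 -3.613 9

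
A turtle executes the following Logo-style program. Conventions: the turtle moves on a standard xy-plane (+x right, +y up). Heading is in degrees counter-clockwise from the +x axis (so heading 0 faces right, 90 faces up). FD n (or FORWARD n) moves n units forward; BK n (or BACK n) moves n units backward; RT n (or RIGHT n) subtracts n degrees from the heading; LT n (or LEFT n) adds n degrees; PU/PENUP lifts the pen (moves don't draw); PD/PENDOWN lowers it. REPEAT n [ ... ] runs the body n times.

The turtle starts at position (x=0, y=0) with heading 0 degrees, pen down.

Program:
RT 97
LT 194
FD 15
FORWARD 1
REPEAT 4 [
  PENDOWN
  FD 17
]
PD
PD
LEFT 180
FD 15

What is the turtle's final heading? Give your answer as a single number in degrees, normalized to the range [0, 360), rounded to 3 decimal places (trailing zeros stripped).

Executing turtle program step by step:
Start: pos=(0,0), heading=0, pen down
RT 97: heading 0 -> 263
LT 194: heading 263 -> 97
FD 15: (0,0) -> (-1.828,14.888) [heading=97, draw]
FD 1: (-1.828,14.888) -> (-1.95,15.881) [heading=97, draw]
REPEAT 4 [
  -- iteration 1/4 --
  PD: pen down
  FD 17: (-1.95,15.881) -> (-4.022,32.754) [heading=97, draw]
  -- iteration 2/4 --
  PD: pen down
  FD 17: (-4.022,32.754) -> (-6.093,49.627) [heading=97, draw]
  -- iteration 3/4 --
  PD: pen down
  FD 17: (-6.093,49.627) -> (-8.165,66.501) [heading=97, draw]
  -- iteration 4/4 --
  PD: pen down
  FD 17: (-8.165,66.501) -> (-10.237,83.374) [heading=97, draw]
]
PD: pen down
PD: pen down
LT 180: heading 97 -> 277
FD 15: (-10.237,83.374) -> (-8.409,68.486) [heading=277, draw]
Final: pos=(-8.409,68.486), heading=277, 7 segment(s) drawn

Answer: 277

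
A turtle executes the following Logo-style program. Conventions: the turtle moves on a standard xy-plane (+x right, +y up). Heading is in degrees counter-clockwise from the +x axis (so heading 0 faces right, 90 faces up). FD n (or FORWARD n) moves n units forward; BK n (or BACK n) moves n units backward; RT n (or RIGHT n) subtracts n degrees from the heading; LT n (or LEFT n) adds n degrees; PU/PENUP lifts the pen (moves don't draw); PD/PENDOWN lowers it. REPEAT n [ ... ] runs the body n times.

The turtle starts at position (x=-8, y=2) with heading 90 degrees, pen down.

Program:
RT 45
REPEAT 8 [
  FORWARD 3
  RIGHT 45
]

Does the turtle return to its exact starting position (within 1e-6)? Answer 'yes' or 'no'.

Answer: yes

Derivation:
Executing turtle program step by step:
Start: pos=(-8,2), heading=90, pen down
RT 45: heading 90 -> 45
REPEAT 8 [
  -- iteration 1/8 --
  FD 3: (-8,2) -> (-5.879,4.121) [heading=45, draw]
  RT 45: heading 45 -> 0
  -- iteration 2/8 --
  FD 3: (-5.879,4.121) -> (-2.879,4.121) [heading=0, draw]
  RT 45: heading 0 -> 315
  -- iteration 3/8 --
  FD 3: (-2.879,4.121) -> (-0.757,2) [heading=315, draw]
  RT 45: heading 315 -> 270
  -- iteration 4/8 --
  FD 3: (-0.757,2) -> (-0.757,-1) [heading=270, draw]
  RT 45: heading 270 -> 225
  -- iteration 5/8 --
  FD 3: (-0.757,-1) -> (-2.879,-3.121) [heading=225, draw]
  RT 45: heading 225 -> 180
  -- iteration 6/8 --
  FD 3: (-2.879,-3.121) -> (-5.879,-3.121) [heading=180, draw]
  RT 45: heading 180 -> 135
  -- iteration 7/8 --
  FD 3: (-5.879,-3.121) -> (-8,-1) [heading=135, draw]
  RT 45: heading 135 -> 90
  -- iteration 8/8 --
  FD 3: (-8,-1) -> (-8,2) [heading=90, draw]
  RT 45: heading 90 -> 45
]
Final: pos=(-8,2), heading=45, 8 segment(s) drawn

Start position: (-8, 2)
Final position: (-8, 2)
Distance = 0; < 1e-6 -> CLOSED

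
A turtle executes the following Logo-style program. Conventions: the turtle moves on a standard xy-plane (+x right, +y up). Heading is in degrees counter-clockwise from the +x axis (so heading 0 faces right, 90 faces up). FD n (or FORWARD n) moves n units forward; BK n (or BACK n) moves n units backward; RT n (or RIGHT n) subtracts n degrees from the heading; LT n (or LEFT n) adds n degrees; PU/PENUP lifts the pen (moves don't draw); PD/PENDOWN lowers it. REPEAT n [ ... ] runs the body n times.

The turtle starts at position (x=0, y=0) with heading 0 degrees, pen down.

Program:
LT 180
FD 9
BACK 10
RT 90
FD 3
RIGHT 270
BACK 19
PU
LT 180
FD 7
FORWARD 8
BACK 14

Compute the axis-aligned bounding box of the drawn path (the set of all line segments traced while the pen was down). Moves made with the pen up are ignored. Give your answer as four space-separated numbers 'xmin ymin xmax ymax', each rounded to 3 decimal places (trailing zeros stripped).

Answer: -9 0 20 3

Derivation:
Executing turtle program step by step:
Start: pos=(0,0), heading=0, pen down
LT 180: heading 0 -> 180
FD 9: (0,0) -> (-9,0) [heading=180, draw]
BK 10: (-9,0) -> (1,0) [heading=180, draw]
RT 90: heading 180 -> 90
FD 3: (1,0) -> (1,3) [heading=90, draw]
RT 270: heading 90 -> 180
BK 19: (1,3) -> (20,3) [heading=180, draw]
PU: pen up
LT 180: heading 180 -> 0
FD 7: (20,3) -> (27,3) [heading=0, move]
FD 8: (27,3) -> (35,3) [heading=0, move]
BK 14: (35,3) -> (21,3) [heading=0, move]
Final: pos=(21,3), heading=0, 4 segment(s) drawn

Segment endpoints: x in {-9, 0, 1, 1, 20}, y in {0, 0, 0, 3, 3}
xmin=-9, ymin=0, xmax=20, ymax=3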